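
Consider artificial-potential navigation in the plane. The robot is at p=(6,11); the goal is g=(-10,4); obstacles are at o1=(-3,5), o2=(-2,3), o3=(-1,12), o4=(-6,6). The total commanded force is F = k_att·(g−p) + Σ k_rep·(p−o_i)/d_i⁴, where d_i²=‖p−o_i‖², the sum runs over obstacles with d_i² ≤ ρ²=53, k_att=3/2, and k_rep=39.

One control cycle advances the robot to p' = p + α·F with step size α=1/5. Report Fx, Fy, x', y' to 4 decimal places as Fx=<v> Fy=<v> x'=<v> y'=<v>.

F_att = 3/2·(g−p) = 3/2·(-16,-7) = (-24.0000,-10.5000)
o1: d²=117 > ρ²=53 → inactive
o2: d²=128 > ρ²=53 → inactive
o3: d²=50 ≤ ρ²=53; F_rep = 39·(7,-1)/50² = (0.1092,-0.0156)
o4: d²=169 > ρ²=53 → inactive
F = F_att + ΣF_rep = (-23.8908,-10.5156)
p' = p + 1/5·F = (1.2218,8.8969)

Fx=-23.8908 Fy=-10.5156 x'=1.2218 y'=8.8969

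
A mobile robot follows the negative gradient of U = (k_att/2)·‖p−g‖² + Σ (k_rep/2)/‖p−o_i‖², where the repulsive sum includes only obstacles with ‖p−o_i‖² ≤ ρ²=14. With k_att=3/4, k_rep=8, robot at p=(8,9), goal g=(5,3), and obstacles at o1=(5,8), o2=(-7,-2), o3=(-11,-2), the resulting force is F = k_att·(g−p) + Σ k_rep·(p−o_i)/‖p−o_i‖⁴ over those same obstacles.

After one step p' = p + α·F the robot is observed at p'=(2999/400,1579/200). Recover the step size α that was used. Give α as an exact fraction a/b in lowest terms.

F_att = 3/4·(g−p) = 3/4·(-3,-6) = (-2.2500,-4.5000)
o1: d²=10 ≤ ρ²=14; F_rep = 8·(3,1)/10² = (0.2400,0.0800)
o2: d²=346 > ρ²=14 → inactive
o3: d²=482 > ρ²=14 → inactive
F = F_att + ΣF_rep = (-2.0100,-4.4200)
Δp = p'−p = (-0.5025,-1.1050); α = Δx/Fx = (-201/400) / (-201/100) = 1/4
check: Δy/Fy = (-221/200) / (-221/50) = 1/4 ✓

α = 1/4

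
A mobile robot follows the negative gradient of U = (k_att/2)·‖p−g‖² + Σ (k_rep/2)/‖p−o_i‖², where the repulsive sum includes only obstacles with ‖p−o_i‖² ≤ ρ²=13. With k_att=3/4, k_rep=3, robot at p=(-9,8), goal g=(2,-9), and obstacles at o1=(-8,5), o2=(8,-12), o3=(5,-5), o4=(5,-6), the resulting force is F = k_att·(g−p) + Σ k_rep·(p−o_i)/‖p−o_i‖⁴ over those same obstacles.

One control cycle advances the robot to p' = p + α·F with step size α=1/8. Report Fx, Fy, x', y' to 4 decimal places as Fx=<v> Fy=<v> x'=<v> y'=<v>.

F_att = 3/4·(g−p) = 3/4·(11,-17) = (8.2500,-12.7500)
o1: d²=10 ≤ ρ²=13; F_rep = 3·(-1,3)/10² = (-0.0300,0.0900)
o2: d²=689 > ρ²=13 → inactive
o3: d²=365 > ρ²=13 → inactive
o4: d²=392 > ρ²=13 → inactive
F = F_att + ΣF_rep = (8.2200,-12.6600)
p' = p + 1/8·F = (-7.9725,6.4175)

Fx=8.2200 Fy=-12.6600 x'=-7.9725 y'=6.4175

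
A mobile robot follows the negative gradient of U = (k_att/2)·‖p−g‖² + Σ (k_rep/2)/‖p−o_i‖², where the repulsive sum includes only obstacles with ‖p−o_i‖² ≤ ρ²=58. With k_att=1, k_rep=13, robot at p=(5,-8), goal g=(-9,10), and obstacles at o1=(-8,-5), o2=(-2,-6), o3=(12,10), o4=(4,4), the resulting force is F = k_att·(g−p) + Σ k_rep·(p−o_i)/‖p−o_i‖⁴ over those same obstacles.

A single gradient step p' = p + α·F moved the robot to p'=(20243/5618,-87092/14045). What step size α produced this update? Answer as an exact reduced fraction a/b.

α = 1/10

F_att = 1·(g−p) = 1·(-14,18) = (-14.0000,18.0000)
o1: d²=178 > ρ²=58 → inactive
o2: d²=53 ≤ ρ²=58; F_rep = 13·(7,-2)/53² = (0.0324,-0.0093)
o3: d²=373 > ρ²=58 → inactive
o4: d²=145 > ρ²=58 → inactive
F = F_att + ΣF_rep = (-13.9676,17.9907)
Δp = p'−p = (-1.3968,1.7991); α = Δx/Fx = (-7847/5618) / (-39235/2809) = 1/10
check: Δy/Fy = (25268/14045) / (50536/2809) = 1/10 ✓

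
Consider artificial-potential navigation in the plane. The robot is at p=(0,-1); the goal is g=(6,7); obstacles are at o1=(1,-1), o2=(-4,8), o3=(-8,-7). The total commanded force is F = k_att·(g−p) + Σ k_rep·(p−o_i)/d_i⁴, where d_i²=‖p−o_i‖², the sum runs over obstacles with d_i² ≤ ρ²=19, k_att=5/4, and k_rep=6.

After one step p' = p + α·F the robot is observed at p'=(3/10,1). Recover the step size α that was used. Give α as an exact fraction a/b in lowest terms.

F_att = 5/4·(g−p) = 5/4·(6,8) = (7.5000,10.0000)
o1: d²=1 ≤ ρ²=19; F_rep = 6·(-1,0)/1² = (-6.0000,0.0000)
o2: d²=97 > ρ²=19 → inactive
o3: d²=100 > ρ²=19 → inactive
F = F_att + ΣF_rep = (1.5000,10.0000)
Δp = p'−p = (0.3000,2.0000); α = Δx/Fx = (3/10) / (3/2) = 1/5
check: Δy/Fy = (2) / (10) = 1/5 ✓

α = 1/5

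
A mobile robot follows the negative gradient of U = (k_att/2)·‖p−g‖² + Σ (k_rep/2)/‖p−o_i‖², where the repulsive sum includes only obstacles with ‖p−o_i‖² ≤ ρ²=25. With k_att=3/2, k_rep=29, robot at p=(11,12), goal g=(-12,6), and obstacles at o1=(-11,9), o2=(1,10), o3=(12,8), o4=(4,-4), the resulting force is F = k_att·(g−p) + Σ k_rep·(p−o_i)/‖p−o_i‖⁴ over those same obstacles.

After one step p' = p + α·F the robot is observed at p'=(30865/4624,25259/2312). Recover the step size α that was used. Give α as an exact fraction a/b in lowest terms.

α = 1/8

F_att = 3/2·(g−p) = 3/2·(-23,-6) = (-34.5000,-9.0000)
o1: d²=493 > ρ²=25 → inactive
o2: d²=104 > ρ²=25 → inactive
o3: d²=17 ≤ ρ²=25; F_rep = 29·(-1,4)/17² = (-0.1003,0.4014)
o4: d²=305 > ρ²=25 → inactive
F = F_att + ΣF_rep = (-34.6003,-8.5986)
Δp = p'−p = (-4.3250,-1.0748); α = Δx/Fx = (-19999/4624) / (-19999/578) = 1/8
check: Δy/Fy = (-2485/2312) / (-2485/289) = 1/8 ✓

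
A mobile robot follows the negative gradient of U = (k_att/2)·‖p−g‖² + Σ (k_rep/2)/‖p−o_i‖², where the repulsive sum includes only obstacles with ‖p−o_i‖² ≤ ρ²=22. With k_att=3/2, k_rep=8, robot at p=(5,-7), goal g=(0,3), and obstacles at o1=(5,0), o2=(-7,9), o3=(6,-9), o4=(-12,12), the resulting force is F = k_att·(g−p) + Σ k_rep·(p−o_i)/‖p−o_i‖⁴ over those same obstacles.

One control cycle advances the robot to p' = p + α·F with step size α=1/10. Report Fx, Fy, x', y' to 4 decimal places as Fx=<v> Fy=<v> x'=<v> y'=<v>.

Fx=-7.8200 Fy=15.6400 x'=4.2180 y'=-5.4360

F_att = 3/2·(g−p) = 3/2·(-5,10) = (-7.5000,15.0000)
o1: d²=49 > ρ²=22 → inactive
o2: d²=400 > ρ²=22 → inactive
o3: d²=5 ≤ ρ²=22; F_rep = 8·(-1,2)/5² = (-0.3200,0.6400)
o4: d²=650 > ρ²=22 → inactive
F = F_att + ΣF_rep = (-7.8200,15.6400)
p' = p + 1/10·F = (4.2180,-5.4360)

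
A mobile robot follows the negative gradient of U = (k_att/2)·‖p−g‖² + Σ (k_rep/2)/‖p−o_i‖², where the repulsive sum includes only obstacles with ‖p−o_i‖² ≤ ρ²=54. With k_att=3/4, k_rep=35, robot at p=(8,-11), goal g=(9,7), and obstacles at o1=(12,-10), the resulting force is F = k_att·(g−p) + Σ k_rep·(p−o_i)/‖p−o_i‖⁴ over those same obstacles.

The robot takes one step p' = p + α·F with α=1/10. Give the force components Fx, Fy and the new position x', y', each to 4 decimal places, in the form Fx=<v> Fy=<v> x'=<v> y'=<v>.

Fx=0.2656 Fy=13.3789 x'=8.0266 y'=-9.6621

F_att = 3/4·(g−p) = 3/4·(1,18) = (0.7500,13.5000)
o1: d²=17 ≤ ρ²=54; F_rep = 35·(-4,-1)/17² = (-0.4844,-0.1211)
F = F_att + ΣF_rep = (0.2656,13.3789)
p' = p + 1/10·F = (8.0266,-9.6621)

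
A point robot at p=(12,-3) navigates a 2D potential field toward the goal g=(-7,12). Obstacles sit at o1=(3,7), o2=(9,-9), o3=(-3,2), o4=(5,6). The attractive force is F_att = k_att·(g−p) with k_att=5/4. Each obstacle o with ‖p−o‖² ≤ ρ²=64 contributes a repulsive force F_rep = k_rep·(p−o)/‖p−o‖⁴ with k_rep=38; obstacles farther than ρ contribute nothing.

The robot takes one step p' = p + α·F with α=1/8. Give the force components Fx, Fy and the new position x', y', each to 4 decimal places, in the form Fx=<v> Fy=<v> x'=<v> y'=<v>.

F_att = 5/4·(g−p) = 5/4·(-19,15) = (-23.7500,18.7500)
o1: d²=181 > ρ²=64 → inactive
o2: d²=45 ≤ ρ²=64; F_rep = 38·(3,6)/45² = (0.0563,0.1126)
o3: d²=250 > ρ²=64 → inactive
o4: d²=130 > ρ²=64 → inactive
F = F_att + ΣF_rep = (-23.6937,18.8626)
p' = p + 1/8·F = (9.0383,-0.6422)

Fx=-23.6937 Fy=18.8626 x'=9.0383 y'=-0.6422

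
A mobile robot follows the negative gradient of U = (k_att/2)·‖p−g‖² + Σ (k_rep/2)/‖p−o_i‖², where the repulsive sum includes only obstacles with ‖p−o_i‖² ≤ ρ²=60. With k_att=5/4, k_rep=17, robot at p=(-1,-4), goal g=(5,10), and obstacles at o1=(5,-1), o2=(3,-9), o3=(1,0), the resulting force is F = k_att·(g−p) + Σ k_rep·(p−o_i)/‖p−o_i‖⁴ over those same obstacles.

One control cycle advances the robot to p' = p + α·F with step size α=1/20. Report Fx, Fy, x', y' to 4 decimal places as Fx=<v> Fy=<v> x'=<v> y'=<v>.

Fx=7.3242 Fy=17.3554 x'=-0.6338 y'=-3.1322

F_att = 5/4·(g−p) = 5/4·(6,14) = (7.5000,17.5000)
o1: d²=45 ≤ ρ²=60; F_rep = 17·(-6,-3)/45² = (-0.0504,-0.0252)
o2: d²=41 ≤ ρ²=60; F_rep = 17·(-4,5)/41² = (-0.0405,0.0506)
o3: d²=20 ≤ ρ²=60; F_rep = 17·(-2,-4)/20² = (-0.0850,-0.1700)
F = F_att + ΣF_rep = (7.3242,17.3554)
p' = p + 1/20·F = (-0.6338,-3.1322)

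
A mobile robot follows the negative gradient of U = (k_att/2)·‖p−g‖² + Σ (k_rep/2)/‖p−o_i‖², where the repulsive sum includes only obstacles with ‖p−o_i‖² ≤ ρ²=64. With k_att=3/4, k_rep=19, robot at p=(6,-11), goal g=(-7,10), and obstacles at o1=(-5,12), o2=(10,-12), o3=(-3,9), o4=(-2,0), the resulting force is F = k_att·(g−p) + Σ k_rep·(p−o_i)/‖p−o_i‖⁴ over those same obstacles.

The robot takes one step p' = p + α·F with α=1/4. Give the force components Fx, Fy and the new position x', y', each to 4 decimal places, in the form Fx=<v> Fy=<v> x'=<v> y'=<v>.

F_att = 3/4·(g−p) = 3/4·(-13,21) = (-9.7500,15.7500)
o1: d²=650 > ρ²=64 → inactive
o2: d²=17 ≤ ρ²=64; F_rep = 19·(-4,1)/17² = (-0.2630,0.0657)
o3: d²=481 > ρ²=64 → inactive
o4: d²=185 > ρ²=64 → inactive
F = F_att + ΣF_rep = (-10.0130,15.8157)
p' = p + 1/4·F = (3.4968,-7.0461)

Fx=-10.0130 Fy=15.8157 x'=3.4968 y'=-7.0461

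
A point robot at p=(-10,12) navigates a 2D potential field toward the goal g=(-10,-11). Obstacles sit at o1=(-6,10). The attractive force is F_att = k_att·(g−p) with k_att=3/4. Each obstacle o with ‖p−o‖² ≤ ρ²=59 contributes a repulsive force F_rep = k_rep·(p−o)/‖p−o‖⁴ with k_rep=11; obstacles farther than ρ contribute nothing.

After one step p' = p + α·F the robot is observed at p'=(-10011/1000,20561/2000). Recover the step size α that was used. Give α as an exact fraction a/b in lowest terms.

F_att = 3/4·(g−p) = 3/4·(0,-23) = (0.0000,-17.2500)
o1: d²=20 ≤ ρ²=59; F_rep = 11·(-4,2)/20² = (-0.1100,0.0550)
F = F_att + ΣF_rep = (-0.1100,-17.1950)
Δp = p'−p = (-0.0110,-1.7195); α = Δx/Fx = (-11/1000) / (-11/100) = 1/10
check: Δy/Fy = (-3439/2000) / (-3439/200) = 1/10 ✓

α = 1/10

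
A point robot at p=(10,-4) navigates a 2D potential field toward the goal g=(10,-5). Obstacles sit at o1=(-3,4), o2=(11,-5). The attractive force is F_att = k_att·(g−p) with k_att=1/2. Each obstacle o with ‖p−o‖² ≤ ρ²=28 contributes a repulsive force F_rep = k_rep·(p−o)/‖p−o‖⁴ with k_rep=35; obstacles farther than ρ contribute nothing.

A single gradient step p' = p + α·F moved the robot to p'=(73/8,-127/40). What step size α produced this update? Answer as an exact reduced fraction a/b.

α = 1/10

F_att = 1/2·(g−p) = 1/2·(0,-1) = (0.0000,-0.5000)
o1: d²=233 > ρ²=28 → inactive
o2: d²=2 ≤ ρ²=28; F_rep = 35·(-1,1)/2² = (-8.7500,8.7500)
F = F_att + ΣF_rep = (-8.7500,8.2500)
Δp = p'−p = (-0.8750,0.8250); α = Δx/Fx = (-7/8) / (-35/4) = 1/10
check: Δy/Fy = (33/40) / (33/4) = 1/10 ✓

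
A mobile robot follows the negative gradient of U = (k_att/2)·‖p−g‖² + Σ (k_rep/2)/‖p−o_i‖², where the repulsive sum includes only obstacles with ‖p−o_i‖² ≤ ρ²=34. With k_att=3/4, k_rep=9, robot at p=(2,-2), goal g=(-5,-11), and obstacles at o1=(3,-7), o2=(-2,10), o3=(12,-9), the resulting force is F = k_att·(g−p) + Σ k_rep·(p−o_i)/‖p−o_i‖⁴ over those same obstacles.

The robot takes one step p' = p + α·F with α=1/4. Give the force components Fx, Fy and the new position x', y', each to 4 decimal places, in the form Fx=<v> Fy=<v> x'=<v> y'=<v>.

F_att = 3/4·(g−p) = 3/4·(-7,-9) = (-5.2500,-6.7500)
o1: d²=26 ≤ ρ²=34; F_rep = 9·(-1,5)/26² = (-0.0133,0.0666)
o2: d²=160 > ρ²=34 → inactive
o3: d²=149 > ρ²=34 → inactive
F = F_att + ΣF_rep = (-5.2633,-6.6834)
p' = p + 1/4·F = (0.6842,-3.6709)

Fx=-5.2633 Fy=-6.6834 x'=0.6842 y'=-3.6709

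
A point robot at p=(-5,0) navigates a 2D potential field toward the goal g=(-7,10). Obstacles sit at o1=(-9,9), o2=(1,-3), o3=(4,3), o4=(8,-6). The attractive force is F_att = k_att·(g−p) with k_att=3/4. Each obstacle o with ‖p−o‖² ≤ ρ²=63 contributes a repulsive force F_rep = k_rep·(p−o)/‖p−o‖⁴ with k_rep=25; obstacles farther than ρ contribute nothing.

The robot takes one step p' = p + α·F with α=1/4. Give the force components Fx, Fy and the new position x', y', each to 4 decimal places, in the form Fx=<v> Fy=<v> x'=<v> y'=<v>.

F_att = 3/4·(g−p) = 3/4·(-2,10) = (-1.5000,7.5000)
o1: d²=97 > ρ²=63 → inactive
o2: d²=45 ≤ ρ²=63; F_rep = 25·(-6,3)/45² = (-0.0741,0.0370)
o3: d²=90 > ρ²=63 → inactive
o4: d²=205 > ρ²=63 → inactive
F = F_att + ΣF_rep = (-1.5741,7.5370)
p' = p + 1/4·F = (-5.3935,1.8843)

Fx=-1.5741 Fy=7.5370 x'=-5.3935 y'=1.8843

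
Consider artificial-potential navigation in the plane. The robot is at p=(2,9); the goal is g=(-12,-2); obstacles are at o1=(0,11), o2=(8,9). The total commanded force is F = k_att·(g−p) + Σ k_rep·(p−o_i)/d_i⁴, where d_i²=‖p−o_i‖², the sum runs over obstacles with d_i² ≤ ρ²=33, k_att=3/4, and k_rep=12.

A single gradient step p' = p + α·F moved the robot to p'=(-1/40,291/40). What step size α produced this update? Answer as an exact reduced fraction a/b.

α = 1/5

F_att = 3/4·(g−p) = 3/4·(-14,-11) = (-10.5000,-8.2500)
o1: d²=8 ≤ ρ²=33; F_rep = 12·(2,-2)/8² = (0.3750,-0.3750)
o2: d²=36 > ρ²=33 → inactive
F = F_att + ΣF_rep = (-10.1250,-8.6250)
Δp = p'−p = (-2.0250,-1.7250); α = Δx/Fx = (-81/40) / (-81/8) = 1/5
check: Δy/Fy = (-69/40) / (-69/8) = 1/5 ✓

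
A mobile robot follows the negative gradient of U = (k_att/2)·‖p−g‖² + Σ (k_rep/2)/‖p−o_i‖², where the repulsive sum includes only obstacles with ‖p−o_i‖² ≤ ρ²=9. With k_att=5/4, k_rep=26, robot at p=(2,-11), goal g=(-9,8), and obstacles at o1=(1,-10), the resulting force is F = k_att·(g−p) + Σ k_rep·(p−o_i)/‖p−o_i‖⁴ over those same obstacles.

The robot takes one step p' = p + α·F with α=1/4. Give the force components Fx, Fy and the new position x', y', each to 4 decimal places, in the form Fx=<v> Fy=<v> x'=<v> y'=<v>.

Fx=-7.2500 Fy=17.2500 x'=0.1875 y'=-6.6875

F_att = 5/4·(g−p) = 5/4·(-11,19) = (-13.7500,23.7500)
o1: d²=2 ≤ ρ²=9; F_rep = 26·(1,-1)/2² = (6.5000,-6.5000)
F = F_att + ΣF_rep = (-7.2500,17.2500)
p' = p + 1/4·F = (0.1875,-6.6875)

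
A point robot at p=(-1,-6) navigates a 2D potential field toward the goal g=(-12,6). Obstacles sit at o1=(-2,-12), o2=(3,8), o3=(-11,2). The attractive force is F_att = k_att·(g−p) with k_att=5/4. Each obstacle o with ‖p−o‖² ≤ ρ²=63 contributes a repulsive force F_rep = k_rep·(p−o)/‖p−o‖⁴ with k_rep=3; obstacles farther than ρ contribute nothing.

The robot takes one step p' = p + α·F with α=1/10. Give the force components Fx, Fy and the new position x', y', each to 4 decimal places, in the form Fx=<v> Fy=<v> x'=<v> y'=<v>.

Fx=-13.7478 Fy=15.0131 x'=-2.3748 y'=-4.4987

F_att = 5/4·(g−p) = 5/4·(-11,12) = (-13.7500,15.0000)
o1: d²=37 ≤ ρ²=63; F_rep = 3·(1,6)/37² = (0.0022,0.0131)
o2: d²=212 > ρ²=63 → inactive
o3: d²=164 > ρ²=63 → inactive
F = F_att + ΣF_rep = (-13.7478,15.0131)
p' = p + 1/10·F = (-2.3748,-4.4987)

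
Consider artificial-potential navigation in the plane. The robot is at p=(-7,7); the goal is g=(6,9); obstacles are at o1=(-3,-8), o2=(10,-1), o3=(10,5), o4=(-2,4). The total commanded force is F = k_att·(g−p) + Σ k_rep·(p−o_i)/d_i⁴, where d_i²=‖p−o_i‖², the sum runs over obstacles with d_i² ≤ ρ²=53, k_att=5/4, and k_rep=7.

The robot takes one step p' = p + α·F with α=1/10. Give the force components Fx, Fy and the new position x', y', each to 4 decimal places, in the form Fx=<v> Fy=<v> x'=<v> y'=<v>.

F_att = 5/4·(g−p) = 5/4·(13,2) = (16.2500,2.5000)
o1: d²=241 > ρ²=53 → inactive
o2: d²=353 > ρ²=53 → inactive
o3: d²=293 > ρ²=53 → inactive
o4: d²=34 ≤ ρ²=53; F_rep = 7·(-5,3)/34² = (-0.0303,0.0182)
F = F_att + ΣF_rep = (16.2197,2.5182)
p' = p + 1/10·F = (-5.3780,7.2518)

Fx=16.2197 Fy=2.5182 x'=-5.3780 y'=7.2518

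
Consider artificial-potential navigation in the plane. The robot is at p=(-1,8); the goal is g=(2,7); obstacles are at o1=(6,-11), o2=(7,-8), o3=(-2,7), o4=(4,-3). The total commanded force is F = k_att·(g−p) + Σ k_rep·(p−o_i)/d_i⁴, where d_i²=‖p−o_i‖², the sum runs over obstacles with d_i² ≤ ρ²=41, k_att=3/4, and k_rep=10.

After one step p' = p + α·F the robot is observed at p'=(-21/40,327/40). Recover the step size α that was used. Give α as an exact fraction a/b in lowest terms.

F_att = 3/4·(g−p) = 3/4·(3,-1) = (2.2500,-0.7500)
o1: d²=410 > ρ²=41 → inactive
o2: d²=320 > ρ²=41 → inactive
o3: d²=2 ≤ ρ²=41; F_rep = 10·(1,1)/2² = (2.5000,2.5000)
o4: d²=146 > ρ²=41 → inactive
F = F_att + ΣF_rep = (4.7500,1.7500)
Δp = p'−p = (0.4750,0.1750); α = Δx/Fx = (19/40) / (19/4) = 1/10
check: Δy/Fy = (7/40) / (7/4) = 1/10 ✓

α = 1/10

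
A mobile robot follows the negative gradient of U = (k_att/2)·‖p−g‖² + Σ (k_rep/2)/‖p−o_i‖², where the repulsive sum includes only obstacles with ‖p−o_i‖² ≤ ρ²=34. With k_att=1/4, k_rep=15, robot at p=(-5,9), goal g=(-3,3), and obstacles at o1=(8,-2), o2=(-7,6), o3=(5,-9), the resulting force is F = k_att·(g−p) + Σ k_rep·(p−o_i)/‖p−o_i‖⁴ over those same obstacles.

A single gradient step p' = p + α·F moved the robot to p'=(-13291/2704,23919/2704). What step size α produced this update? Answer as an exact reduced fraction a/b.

α = 1/8

F_att = 1/4·(g−p) = 1/4·(2,-6) = (0.5000,-1.5000)
o1: d²=290 > ρ²=34 → inactive
o2: d²=13 ≤ ρ²=34; F_rep = 15·(2,3)/13² = (0.1775,0.2663)
o3: d²=424 > ρ²=34 → inactive
F = F_att + ΣF_rep = (0.6775,-1.2337)
Δp = p'−p = (0.0847,-0.1542); α = Δx/Fx = (229/2704) / (229/338) = 1/8
check: Δy/Fy = (-417/2704) / (-417/338) = 1/8 ✓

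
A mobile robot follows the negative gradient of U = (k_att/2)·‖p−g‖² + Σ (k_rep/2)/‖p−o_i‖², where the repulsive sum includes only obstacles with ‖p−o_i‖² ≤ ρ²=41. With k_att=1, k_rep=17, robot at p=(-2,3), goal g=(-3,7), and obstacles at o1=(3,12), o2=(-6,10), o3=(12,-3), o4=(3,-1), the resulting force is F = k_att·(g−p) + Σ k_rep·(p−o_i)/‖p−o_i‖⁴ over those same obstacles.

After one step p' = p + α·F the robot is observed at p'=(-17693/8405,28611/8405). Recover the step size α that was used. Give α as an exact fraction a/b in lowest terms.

α = 1/10

F_att = 1·(g−p) = 1·(-1,4) = (-1.0000,4.0000)
o1: d²=106 > ρ²=41 → inactive
o2: d²=65 > ρ²=41 → inactive
o3: d²=232 > ρ²=41 → inactive
o4: d²=41 ≤ ρ²=41; F_rep = 17·(-5,4)/41² = (-0.0506,0.0405)
F = F_att + ΣF_rep = (-1.0506,4.0405)
Δp = p'−p = (-0.1051,0.4040); α = Δx/Fx = (-883/8405) / (-1766/1681) = 1/10
check: Δy/Fy = (3396/8405) / (6792/1681) = 1/10 ✓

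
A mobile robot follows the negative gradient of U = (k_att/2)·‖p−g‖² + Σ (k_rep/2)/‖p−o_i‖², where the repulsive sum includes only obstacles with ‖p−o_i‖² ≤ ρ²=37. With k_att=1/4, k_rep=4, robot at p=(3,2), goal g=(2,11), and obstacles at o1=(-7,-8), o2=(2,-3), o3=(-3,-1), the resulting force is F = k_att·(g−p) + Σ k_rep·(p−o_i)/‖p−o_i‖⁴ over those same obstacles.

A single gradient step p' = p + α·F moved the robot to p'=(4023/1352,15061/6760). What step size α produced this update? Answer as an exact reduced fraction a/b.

F_att = 1/4·(g−p) = 1/4·(-1,9) = (-0.2500,2.2500)
o1: d²=200 > ρ²=37 → inactive
o2: d²=26 ≤ ρ²=37; F_rep = 4·(1,5)/26² = (0.0059,0.0296)
o3: d²=45 > ρ²=37 → inactive
F = F_att + ΣF_rep = (-0.2441,2.2796)
Δp = p'−p = (-0.0244,0.2280); α = Δx/Fx = (-33/1352) / (-165/676) = 1/10
check: Δy/Fy = (1541/6760) / (1541/676) = 1/10 ✓

α = 1/10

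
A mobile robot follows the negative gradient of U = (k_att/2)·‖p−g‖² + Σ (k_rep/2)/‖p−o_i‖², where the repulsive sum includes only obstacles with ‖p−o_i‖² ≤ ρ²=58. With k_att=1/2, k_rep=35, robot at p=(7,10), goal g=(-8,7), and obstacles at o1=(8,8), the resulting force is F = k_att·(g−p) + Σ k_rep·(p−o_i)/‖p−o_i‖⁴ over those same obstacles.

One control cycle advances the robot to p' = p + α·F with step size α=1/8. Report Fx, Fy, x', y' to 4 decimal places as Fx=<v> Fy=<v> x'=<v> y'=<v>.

Fx=-8.9000 Fy=1.3000 x'=5.8875 y'=10.1625

F_att = 1/2·(g−p) = 1/2·(-15,-3) = (-7.5000,-1.5000)
o1: d²=5 ≤ ρ²=58; F_rep = 35·(-1,2)/5² = (-1.4000,2.8000)
F = F_att + ΣF_rep = (-8.9000,1.3000)
p' = p + 1/8·F = (5.8875,10.1625)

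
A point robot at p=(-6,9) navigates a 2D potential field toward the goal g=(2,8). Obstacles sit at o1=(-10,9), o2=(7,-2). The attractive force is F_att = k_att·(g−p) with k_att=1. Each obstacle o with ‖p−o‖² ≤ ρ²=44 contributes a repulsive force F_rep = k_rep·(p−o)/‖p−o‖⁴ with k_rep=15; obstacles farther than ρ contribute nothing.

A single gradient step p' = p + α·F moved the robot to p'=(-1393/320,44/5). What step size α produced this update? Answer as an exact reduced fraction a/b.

α = 1/5

F_att = 1·(g−p) = 1·(8,-1) = (8.0000,-1.0000)
o1: d²=16 ≤ ρ²=44; F_rep = 15·(4,0)/16² = (0.2344,0.0000)
o2: d²=290 > ρ²=44 → inactive
F = F_att + ΣF_rep = (8.2344,-1.0000)
Δp = p'−p = (1.6469,-0.2000); α = Δx/Fx = (527/320) / (527/64) = 1/5
check: Δy/Fy = (-1/5) / (-1) = 1/5 ✓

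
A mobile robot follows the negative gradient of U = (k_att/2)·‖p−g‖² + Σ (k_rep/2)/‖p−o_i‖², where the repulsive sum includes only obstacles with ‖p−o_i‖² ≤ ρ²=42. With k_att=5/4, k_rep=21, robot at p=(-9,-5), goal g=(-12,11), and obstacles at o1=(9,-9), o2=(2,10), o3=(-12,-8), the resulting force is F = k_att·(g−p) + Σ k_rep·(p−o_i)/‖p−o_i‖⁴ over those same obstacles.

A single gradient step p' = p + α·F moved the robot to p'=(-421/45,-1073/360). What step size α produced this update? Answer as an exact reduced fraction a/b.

α = 1/10

F_att = 5/4·(g−p) = 5/4·(-3,16) = (-3.7500,20.0000)
o1: d²=340 > ρ²=42 → inactive
o2: d²=346 > ρ²=42 → inactive
o3: d²=18 ≤ ρ²=42; F_rep = 21·(3,3)/18² = (0.1944,0.1944)
F = F_att + ΣF_rep = (-3.5556,20.1944)
Δp = p'−p = (-0.3556,2.0194); α = Δx/Fx = (-16/45) / (-32/9) = 1/10
check: Δy/Fy = (727/360) / (727/36) = 1/10 ✓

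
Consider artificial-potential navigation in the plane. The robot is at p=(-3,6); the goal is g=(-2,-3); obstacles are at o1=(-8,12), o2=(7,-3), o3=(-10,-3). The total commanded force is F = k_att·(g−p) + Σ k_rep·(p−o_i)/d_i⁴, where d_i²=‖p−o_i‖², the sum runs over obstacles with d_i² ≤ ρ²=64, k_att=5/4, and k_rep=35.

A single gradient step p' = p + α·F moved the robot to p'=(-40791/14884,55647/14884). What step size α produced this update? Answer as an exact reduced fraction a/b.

α = 1/5

F_att = 5/4·(g−p) = 5/4·(1,-9) = (1.2500,-11.2500)
o1: d²=61 ≤ ρ²=64; F_rep = 35·(5,-6)/61² = (0.0470,-0.0564)
o2: d²=181 > ρ²=64 → inactive
o3: d²=130 > ρ²=64 → inactive
F = F_att + ΣF_rep = (1.2970,-11.3064)
Δp = p'−p = (0.2594,-2.2613); α = Δx/Fx = (3861/14884) / (19305/14884) = 1/5
check: Δy/Fy = (-33657/14884) / (-168285/14884) = 1/5 ✓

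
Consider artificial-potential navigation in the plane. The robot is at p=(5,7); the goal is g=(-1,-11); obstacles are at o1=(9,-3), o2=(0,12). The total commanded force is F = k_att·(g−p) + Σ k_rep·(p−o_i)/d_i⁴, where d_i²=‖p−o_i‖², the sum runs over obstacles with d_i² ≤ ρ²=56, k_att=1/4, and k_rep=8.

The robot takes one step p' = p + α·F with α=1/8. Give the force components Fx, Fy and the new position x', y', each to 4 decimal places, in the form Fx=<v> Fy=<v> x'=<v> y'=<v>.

F_att = 1/4·(g−p) = 1/4·(-6,-18) = (-1.5000,-4.5000)
o1: d²=116 > ρ²=56 → inactive
o2: d²=50 ≤ ρ²=56; F_rep = 8·(5,-5)/50² = (0.0160,-0.0160)
F = F_att + ΣF_rep = (-1.4840,-4.5160)
p' = p + 1/8·F = (4.8145,6.4355)

Fx=-1.4840 Fy=-4.5160 x'=4.8145 y'=6.4355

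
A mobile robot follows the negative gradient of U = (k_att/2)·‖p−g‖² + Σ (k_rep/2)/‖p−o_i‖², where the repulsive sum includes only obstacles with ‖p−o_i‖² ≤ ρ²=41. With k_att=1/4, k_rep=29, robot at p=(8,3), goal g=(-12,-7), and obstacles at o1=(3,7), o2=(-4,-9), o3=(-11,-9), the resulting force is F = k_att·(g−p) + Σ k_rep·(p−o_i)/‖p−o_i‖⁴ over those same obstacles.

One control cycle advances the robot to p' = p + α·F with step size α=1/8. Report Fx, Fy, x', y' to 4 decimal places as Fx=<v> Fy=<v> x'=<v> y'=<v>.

Fx=-4.9137 Fy=-2.5690 x'=7.3858 y'=2.6789

F_att = 1/4·(g−p) = 1/4·(-20,-10) = (-5.0000,-2.5000)
o1: d²=41 ≤ ρ²=41; F_rep = 29·(5,-4)/41² = (0.0863,-0.0690)
o2: d²=288 > ρ²=41 → inactive
o3: d²=505 > ρ²=41 → inactive
F = F_att + ΣF_rep = (-4.9137,-2.5690)
p' = p + 1/8·F = (7.3858,2.6789)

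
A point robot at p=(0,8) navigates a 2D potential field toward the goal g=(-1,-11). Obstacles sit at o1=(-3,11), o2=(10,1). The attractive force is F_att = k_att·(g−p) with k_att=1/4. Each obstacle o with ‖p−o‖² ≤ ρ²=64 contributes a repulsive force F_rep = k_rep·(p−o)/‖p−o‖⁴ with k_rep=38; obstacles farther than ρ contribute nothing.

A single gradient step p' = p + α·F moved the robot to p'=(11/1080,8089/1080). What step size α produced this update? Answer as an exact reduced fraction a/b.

α = 1/10

F_att = 1/4·(g−p) = 1/4·(-1,-19) = (-0.2500,-4.7500)
o1: d²=18 ≤ ρ²=64; F_rep = 38·(3,-3)/18² = (0.3519,-0.3519)
o2: d²=149 > ρ²=64 → inactive
F = F_att + ΣF_rep = (0.1019,-5.1019)
Δp = p'−p = (0.0102,-0.5102); α = Δx/Fx = (11/1080) / (11/108) = 1/10
check: Δy/Fy = (-551/1080) / (-551/108) = 1/10 ✓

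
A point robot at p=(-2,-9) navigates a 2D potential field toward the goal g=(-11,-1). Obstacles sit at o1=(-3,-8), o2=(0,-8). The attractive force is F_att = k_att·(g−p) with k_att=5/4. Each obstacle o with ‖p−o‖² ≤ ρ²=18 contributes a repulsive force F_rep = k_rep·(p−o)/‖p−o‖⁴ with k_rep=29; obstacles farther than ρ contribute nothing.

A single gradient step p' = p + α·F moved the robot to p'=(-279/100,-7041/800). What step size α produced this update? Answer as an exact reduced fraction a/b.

α = 1/8

F_att = 5/4·(g−p) = 5/4·(-9,8) = (-11.2500,10.0000)
o1: d²=2 ≤ ρ²=18; F_rep = 29·(1,-1)/2² = (7.2500,-7.2500)
o2: d²=5 ≤ ρ²=18; F_rep = 29·(-2,-1)/5² = (-2.3200,-1.1600)
F = F_att + ΣF_rep = (-6.3200,1.5900)
Δp = p'−p = (-0.7900,0.1988); α = Δx/Fx = (-79/100) / (-158/25) = 1/8
check: Δy/Fy = (159/800) / (159/100) = 1/8 ✓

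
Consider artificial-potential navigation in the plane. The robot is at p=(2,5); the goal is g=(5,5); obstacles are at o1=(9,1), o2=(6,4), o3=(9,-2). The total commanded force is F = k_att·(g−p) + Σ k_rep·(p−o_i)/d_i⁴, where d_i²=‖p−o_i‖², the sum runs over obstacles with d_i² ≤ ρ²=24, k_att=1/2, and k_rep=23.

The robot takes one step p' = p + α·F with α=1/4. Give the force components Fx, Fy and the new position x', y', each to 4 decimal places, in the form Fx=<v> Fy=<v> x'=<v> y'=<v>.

F_att = 1/2·(g−p) = 1/2·(3,0) = (1.5000,0.0000)
o1: d²=65 > ρ²=24 → inactive
o2: d²=17 ≤ ρ²=24; F_rep = 23·(-4,1)/17² = (-0.3183,0.0796)
o3: d²=98 > ρ²=24 → inactive
F = F_att + ΣF_rep = (1.1817,0.0796)
p' = p + 1/4·F = (2.2954,5.0199)

Fx=1.1817 Fy=0.0796 x'=2.2954 y'=5.0199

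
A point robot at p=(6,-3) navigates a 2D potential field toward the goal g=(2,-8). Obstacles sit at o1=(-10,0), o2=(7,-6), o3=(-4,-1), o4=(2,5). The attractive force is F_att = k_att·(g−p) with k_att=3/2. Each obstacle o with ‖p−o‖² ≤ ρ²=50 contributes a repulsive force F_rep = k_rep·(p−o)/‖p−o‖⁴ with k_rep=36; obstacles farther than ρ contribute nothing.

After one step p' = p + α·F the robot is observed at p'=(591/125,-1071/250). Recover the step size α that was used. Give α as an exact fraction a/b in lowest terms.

α = 1/5

F_att = 3/2·(g−p) = 3/2·(-4,-5) = (-6.0000,-7.5000)
o1: d²=265 > ρ²=50 → inactive
o2: d²=10 ≤ ρ²=50; F_rep = 36·(-1,3)/10² = (-0.3600,1.0800)
o3: d²=104 > ρ²=50 → inactive
o4: d²=80 > ρ²=50 → inactive
F = F_att + ΣF_rep = (-6.3600,-6.4200)
Δp = p'−p = (-1.2720,-1.2840); α = Δx/Fx = (-159/125) / (-159/25) = 1/5
check: Δy/Fy = (-321/250) / (-321/50) = 1/5 ✓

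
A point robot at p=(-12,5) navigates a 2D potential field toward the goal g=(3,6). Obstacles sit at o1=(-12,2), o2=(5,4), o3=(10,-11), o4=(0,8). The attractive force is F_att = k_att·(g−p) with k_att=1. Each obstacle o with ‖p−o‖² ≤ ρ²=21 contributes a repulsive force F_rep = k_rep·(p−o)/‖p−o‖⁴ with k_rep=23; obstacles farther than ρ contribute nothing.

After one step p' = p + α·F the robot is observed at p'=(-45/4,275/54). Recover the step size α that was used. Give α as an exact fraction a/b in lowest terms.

α = 1/20

F_att = 1·(g−p) = 1·(15,1) = (15.0000,1.0000)
o1: d²=9 ≤ ρ²=21; F_rep = 23·(0,3)/9² = (0.0000,0.8519)
o2: d²=290 > ρ²=21 → inactive
o3: d²=740 > ρ²=21 → inactive
o4: d²=153 > ρ²=21 → inactive
F = F_att + ΣF_rep = (15.0000,1.8519)
Δp = p'−p = (0.7500,0.0926); α = Δx/Fx = (3/4) / (15) = 1/20
check: Δy/Fy = (5/54) / (50/27) = 1/20 ✓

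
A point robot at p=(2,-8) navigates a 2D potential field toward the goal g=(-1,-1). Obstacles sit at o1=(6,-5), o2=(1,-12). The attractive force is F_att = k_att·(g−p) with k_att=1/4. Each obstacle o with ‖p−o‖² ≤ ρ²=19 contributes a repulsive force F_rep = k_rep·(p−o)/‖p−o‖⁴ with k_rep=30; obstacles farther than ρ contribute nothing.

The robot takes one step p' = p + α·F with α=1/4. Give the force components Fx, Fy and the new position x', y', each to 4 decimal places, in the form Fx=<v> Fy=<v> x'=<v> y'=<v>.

Fx=-0.6462 Fy=2.1652 x'=1.8385 y'=-7.4587

F_att = 1/4·(g−p) = 1/4·(-3,7) = (-0.7500,1.7500)
o1: d²=25 > ρ²=19 → inactive
o2: d²=17 ≤ ρ²=19; F_rep = 30·(1,4)/17² = (0.1038,0.4152)
F = F_att + ΣF_rep = (-0.6462,2.1652)
p' = p + 1/4·F = (1.8385,-7.4587)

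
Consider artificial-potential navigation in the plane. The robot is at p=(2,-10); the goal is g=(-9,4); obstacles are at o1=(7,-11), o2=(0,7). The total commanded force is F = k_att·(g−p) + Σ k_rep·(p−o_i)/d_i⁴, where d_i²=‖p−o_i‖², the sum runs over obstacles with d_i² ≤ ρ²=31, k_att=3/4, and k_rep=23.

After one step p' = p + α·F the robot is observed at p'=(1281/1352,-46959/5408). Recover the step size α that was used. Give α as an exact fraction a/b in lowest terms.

F_att = 3/4·(g−p) = 3/4·(-11,14) = (-8.2500,10.5000)
o1: d²=26 ≤ ρ²=31; F_rep = 23·(-5,1)/26² = (-0.1701,0.0340)
o2: d²=293 > ρ²=31 → inactive
F = F_att + ΣF_rep = (-8.4201,10.5340)
Δp = p'−p = (-1.0525,1.3168); α = Δx/Fx = (-1423/1352) / (-1423/169) = 1/8
check: Δy/Fy = (7121/5408) / (7121/676) = 1/8 ✓

α = 1/8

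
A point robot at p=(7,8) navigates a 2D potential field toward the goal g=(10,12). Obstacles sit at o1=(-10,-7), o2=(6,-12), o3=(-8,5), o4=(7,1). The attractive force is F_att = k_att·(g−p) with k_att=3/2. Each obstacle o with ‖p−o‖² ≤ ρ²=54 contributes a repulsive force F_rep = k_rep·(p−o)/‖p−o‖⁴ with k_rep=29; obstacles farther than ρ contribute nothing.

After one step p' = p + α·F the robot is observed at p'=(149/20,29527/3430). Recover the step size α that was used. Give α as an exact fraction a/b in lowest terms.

α = 1/10

F_att = 3/2·(g−p) = 3/2·(3,4) = (4.5000,6.0000)
o1: d²=514 > ρ²=54 → inactive
o2: d²=401 > ρ²=54 → inactive
o3: d²=234 > ρ²=54 → inactive
o4: d²=49 ≤ ρ²=54; F_rep = 29·(0,7)/49² = (0.0000,0.0845)
F = F_att + ΣF_rep = (4.5000,6.0845)
Δp = p'−p = (0.4500,0.6085); α = Δx/Fx = (9/20) / (9/2) = 1/10
check: Δy/Fy = (2087/3430) / (2087/343) = 1/10 ✓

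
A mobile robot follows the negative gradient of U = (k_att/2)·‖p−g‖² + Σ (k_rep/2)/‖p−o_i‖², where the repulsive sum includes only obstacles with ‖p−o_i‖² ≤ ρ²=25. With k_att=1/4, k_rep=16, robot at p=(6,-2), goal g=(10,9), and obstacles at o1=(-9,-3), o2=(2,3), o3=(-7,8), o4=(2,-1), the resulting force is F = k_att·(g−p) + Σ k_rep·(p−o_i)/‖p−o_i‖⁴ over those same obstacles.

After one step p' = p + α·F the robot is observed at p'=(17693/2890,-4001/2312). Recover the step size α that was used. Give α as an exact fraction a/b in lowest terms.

F_att = 1/4·(g−p) = 1/4·(4,11) = (1.0000,2.7500)
o1: d²=226 > ρ²=25 → inactive
o2: d²=41 > ρ²=25 → inactive
o3: d²=269 > ρ²=25 → inactive
o4: d²=17 ≤ ρ²=25; F_rep = 16·(4,-1)/17² = (0.2215,-0.0554)
F = F_att + ΣF_rep = (1.2215,2.6946)
Δp = p'−p = (0.1221,0.2695); α = Δx/Fx = (353/2890) / (353/289) = 1/10
check: Δy/Fy = (623/2312) / (3115/1156) = 1/10 ✓

α = 1/10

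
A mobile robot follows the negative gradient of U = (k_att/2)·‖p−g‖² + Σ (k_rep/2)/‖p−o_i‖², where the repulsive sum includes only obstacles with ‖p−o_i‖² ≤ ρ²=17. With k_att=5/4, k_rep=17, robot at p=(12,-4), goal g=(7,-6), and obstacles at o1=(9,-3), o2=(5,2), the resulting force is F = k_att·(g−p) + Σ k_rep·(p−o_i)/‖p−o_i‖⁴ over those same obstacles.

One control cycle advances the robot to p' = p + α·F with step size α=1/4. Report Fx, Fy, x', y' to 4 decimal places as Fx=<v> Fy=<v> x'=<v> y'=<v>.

F_att = 5/4·(g−p) = 5/4·(-5,-2) = (-6.2500,-2.5000)
o1: d²=10 ≤ ρ²=17; F_rep = 17·(3,-1)/10² = (0.5100,-0.1700)
o2: d²=85 > ρ²=17 → inactive
F = F_att + ΣF_rep = (-5.7400,-2.6700)
p' = p + 1/4·F = (10.5650,-4.6675)

Fx=-5.7400 Fy=-2.6700 x'=10.5650 y'=-4.6675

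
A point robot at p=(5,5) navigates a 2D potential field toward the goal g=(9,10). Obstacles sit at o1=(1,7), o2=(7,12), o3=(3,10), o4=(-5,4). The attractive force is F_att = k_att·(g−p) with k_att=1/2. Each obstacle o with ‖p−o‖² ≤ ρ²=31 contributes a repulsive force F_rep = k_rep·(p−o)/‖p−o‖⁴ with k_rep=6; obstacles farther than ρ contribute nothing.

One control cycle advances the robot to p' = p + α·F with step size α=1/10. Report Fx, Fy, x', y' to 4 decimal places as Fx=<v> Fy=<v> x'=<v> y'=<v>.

Fx=2.0743 Fy=2.4343 x'=5.2074 y'=5.2434

F_att = 1/2·(g−p) = 1/2·(4,5) = (2.0000,2.5000)
o1: d²=20 ≤ ρ²=31; F_rep = 6·(4,-2)/20² = (0.0600,-0.0300)
o2: d²=53 > ρ²=31 → inactive
o3: d²=29 ≤ ρ²=31; F_rep = 6·(2,-5)/29² = (0.0143,-0.0357)
o4: d²=101 > ρ²=31 → inactive
F = F_att + ΣF_rep = (2.0743,2.4343)
p' = p + 1/10·F = (5.2074,5.2434)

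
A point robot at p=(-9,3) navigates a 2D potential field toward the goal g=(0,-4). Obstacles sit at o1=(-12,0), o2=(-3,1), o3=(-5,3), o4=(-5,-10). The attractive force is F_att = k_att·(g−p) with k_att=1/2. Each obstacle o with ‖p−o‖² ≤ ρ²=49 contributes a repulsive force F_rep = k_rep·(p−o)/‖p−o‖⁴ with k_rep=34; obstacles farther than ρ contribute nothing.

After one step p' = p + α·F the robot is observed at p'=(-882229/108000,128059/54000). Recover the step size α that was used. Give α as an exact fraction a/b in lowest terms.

F_att = 1/2·(g−p) = 1/2·(9,-7) = (4.5000,-3.5000)
o1: d²=18 ≤ ρ²=49; F_rep = 34·(3,3)/18² = (0.3148,0.3148)
o2: d²=40 ≤ ρ²=49; F_rep = 34·(-6,2)/40² = (-0.1275,0.0425)
o3: d²=16 ≤ ρ²=49; F_rep = 34·(-4,0)/16² = (-0.5312,0.0000)
o4: d²=185 > ρ²=49 → inactive
F = F_att + ΣF_rep = (4.1561,-3.1427)
Δp = p'−p = (0.8312,-0.6285); α = Δx/Fx = (89771/108000) / (89771/21600) = 1/5
check: Δy/Fy = (-33941/54000) / (-33941/10800) = 1/5 ✓

α = 1/5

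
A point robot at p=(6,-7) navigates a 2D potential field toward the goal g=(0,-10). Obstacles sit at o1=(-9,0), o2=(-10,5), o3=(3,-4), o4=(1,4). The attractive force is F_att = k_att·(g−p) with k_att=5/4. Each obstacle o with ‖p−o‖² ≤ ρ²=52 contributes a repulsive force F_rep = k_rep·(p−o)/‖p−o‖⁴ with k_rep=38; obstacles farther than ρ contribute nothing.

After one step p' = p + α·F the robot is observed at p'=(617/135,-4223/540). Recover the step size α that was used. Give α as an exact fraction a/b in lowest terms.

F_att = 5/4·(g−p) = 5/4·(-6,-3) = (-7.5000,-3.7500)
o1: d²=274 > ρ²=52 → inactive
o2: d²=400 > ρ²=52 → inactive
o3: d²=18 ≤ ρ²=52; F_rep = 38·(3,-3)/18² = (0.3519,-0.3519)
o4: d²=146 > ρ²=52 → inactive
F = F_att + ΣF_rep = (-7.1481,-4.1019)
Δp = p'−p = (-1.4296,-0.8204); α = Δx/Fx = (-193/135) / (-193/27) = 1/5
check: Δy/Fy = (-443/540) / (-443/108) = 1/5 ✓

α = 1/5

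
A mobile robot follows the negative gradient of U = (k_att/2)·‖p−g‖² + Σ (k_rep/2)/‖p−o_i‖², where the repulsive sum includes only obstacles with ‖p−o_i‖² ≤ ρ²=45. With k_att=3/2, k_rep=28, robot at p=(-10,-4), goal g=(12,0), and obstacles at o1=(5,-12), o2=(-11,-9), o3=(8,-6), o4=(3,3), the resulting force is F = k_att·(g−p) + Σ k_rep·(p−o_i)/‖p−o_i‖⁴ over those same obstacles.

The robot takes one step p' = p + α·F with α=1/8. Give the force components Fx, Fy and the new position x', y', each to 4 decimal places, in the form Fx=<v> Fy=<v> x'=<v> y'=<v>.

Fx=33.0414 Fy=6.2071 x'=-5.8698 y'=-3.2241

F_att = 3/2·(g−p) = 3/2·(22,4) = (33.0000,6.0000)
o1: d²=289 > ρ²=45 → inactive
o2: d²=26 ≤ ρ²=45; F_rep = 28·(1,5)/26² = (0.0414,0.2071)
o3: d²=328 > ρ²=45 → inactive
o4: d²=218 > ρ²=45 → inactive
F = F_att + ΣF_rep = (33.0414,6.2071)
p' = p + 1/8·F = (-5.8698,-3.2241)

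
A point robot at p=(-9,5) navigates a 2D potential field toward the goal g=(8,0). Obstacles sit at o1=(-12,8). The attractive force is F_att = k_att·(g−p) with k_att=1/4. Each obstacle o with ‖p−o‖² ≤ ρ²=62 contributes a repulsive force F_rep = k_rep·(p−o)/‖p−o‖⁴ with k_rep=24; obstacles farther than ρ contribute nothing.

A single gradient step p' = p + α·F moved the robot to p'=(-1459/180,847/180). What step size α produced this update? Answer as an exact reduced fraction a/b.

α = 1/5

F_att = 1/4·(g−p) = 1/4·(17,-5) = (4.2500,-1.2500)
o1: d²=18 ≤ ρ²=62; F_rep = 24·(3,-3)/18² = (0.2222,-0.2222)
F = F_att + ΣF_rep = (4.4722,-1.4722)
Δp = p'−p = (0.8944,-0.2944); α = Δx/Fx = (161/180) / (161/36) = 1/5
check: Δy/Fy = (-53/180) / (-53/36) = 1/5 ✓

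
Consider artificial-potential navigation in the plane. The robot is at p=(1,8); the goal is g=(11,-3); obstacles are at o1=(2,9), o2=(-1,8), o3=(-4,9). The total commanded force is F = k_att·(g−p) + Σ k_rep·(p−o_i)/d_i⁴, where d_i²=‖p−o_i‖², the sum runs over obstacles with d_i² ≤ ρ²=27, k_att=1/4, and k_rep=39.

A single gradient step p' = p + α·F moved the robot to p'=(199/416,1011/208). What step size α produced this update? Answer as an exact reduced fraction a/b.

F_att = 1/4·(g−p) = 1/4·(10,-11) = (2.5000,-2.7500)
o1: d²=2 ≤ ρ²=27; F_rep = 39·(-1,-1)/2² = (-9.7500,-9.7500)
o2: d²=4 ≤ ρ²=27; F_rep = 39·(2,0)/4² = (4.8750,0.0000)
o3: d²=26 ≤ ρ²=27; F_rep = 39·(5,-1)/26² = (0.2885,-0.0577)
F = F_att + ΣF_rep = (-2.0865,-12.5577)
Δp = p'−p = (-0.5216,-3.1394); α = Δx/Fx = (-217/416) / (-217/104) = 1/4
check: Δy/Fy = (-653/208) / (-653/52) = 1/4 ✓

α = 1/4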